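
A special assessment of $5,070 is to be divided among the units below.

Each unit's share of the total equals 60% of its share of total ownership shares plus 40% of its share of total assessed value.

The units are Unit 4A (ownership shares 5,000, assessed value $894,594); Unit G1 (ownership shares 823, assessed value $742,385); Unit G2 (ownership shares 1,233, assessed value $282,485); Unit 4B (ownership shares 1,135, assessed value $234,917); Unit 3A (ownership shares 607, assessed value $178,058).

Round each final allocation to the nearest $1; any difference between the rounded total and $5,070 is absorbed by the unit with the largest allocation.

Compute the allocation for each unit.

Ownership shares total 8,798; assessed value total 2,332,439.
Composite weights (60% ownership shares + 40% assessed value): Unit 4A 0.4944; Unit G1 0.1834; Unit G2 0.1325; Unit 4B 0.1177; Unit 3A 0.0719.
Raw shares: Unit 4A 2,506.63; Unit G1 930.05; Unit G2 671.94; Unit 4B 596.69; Unit 3A 364.69.
After rounding ($1): Unit 4A $2,507; Unit G1 $930; Unit G2 $672; Unit 4B $597; Unit 3A $365. Sum = $5,071.
Difference $5,070 − $5,071 = −$1 applied to largest allocation (Unit 4A): Unit 4A becomes $2,506.

Unit 4A: $2,506 · Unit G1: $930 · Unit G2: $672 · Unit 4B: $597 · Unit 3A: $365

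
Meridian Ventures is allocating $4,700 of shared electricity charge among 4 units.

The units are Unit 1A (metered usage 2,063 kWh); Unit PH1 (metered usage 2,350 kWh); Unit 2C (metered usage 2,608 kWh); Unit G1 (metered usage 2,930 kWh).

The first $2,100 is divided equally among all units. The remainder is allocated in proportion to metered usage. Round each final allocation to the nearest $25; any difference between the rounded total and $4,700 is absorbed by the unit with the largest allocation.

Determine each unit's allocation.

Unit 1A: $1,075; Unit PH1: $1,150; Unit 2C: $1,200; Unit G1: $1,275

Equal tier: $2,100 ÷ 4 = $525 apiece.
Remainder $2,600 by metered usage (total 9,951): Unit 1A 539.02 → $550; Unit PH1 614.01 → $625; Unit 2C 681.42 → $675; Unit G1 765.55 → $775.
Rounding difference −$25 on remainder applied to Unit G1.
Totals: Unit 1A $525 + $550 = $1,075; Unit PH1 $525 + $625 = $1,150; Unit 2C $525 + $675 = $1,200; Unit G1 $525 + $750 = $1,275.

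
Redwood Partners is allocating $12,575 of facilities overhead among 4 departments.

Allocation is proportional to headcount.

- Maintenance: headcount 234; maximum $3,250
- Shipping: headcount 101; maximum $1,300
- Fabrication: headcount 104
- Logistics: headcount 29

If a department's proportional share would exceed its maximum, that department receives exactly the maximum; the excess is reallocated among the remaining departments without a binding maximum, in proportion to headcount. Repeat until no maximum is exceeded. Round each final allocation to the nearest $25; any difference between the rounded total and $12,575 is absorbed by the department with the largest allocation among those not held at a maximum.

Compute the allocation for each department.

Maintenance: $3,250; Shipping: $1,300; Fabrication: $6,275; Logistics: $1,750

Total headcount = 468.
Unconstrained shares: Maintenance 6,287.50; Shipping 2,713.84; Fabrication 2,794.44; Logistics 779.22.
Cap binds for Maintenance ($3,250), Shipping ($1,300); residual $8,025 reallocated over remaining headcount 133.
Shares after redistribution: Fabrication 6,275.19 → $6,275; Logistics 1,749.81 → $1,750.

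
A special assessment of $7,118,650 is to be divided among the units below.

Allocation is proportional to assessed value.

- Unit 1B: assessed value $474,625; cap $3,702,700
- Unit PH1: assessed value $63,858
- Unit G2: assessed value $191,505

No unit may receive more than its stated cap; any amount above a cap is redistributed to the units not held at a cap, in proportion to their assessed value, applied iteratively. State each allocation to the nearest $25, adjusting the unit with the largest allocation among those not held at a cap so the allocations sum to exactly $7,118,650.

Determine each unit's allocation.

Total assessed value = 729,988.
Unconstrained shares: Unit 1B 4,628,417.53; Unit PH1 622,726.33; Unit G2 1,867,506.13.
Cap binds for Unit 1B ($3,702,700); remaining pool $3,415,950 reallocated over remaining assessed value 255,363.
Remaining shares: Unit PH1 854,218.25 → $854,225; Unit G2 2,561,731.75 → $2,561,725.

Unit 1B: $3,702,700 | Unit PH1: $854,225 | Unit G2: $2,561,725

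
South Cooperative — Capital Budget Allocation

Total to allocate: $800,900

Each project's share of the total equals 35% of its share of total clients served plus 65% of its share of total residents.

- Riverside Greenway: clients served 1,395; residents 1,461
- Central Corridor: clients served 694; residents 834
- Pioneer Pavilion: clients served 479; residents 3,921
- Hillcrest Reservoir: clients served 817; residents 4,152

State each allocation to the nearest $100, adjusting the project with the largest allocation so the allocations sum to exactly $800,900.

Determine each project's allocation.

Riverside Greenway: $188,900 · Central Corridor: $99,300 · Pioneer Pavilion: $236,500 · Hillcrest Reservoir: $276,200

Clients served total 3,385; residents total 10,368.
Blended shares (35% clients served + 65% residents): Riverside Greenway 0.2358; Central Corridor 0.1240; Pioneer Pavilion 0.2953; Hillcrest Reservoir 0.3448.
Proportional shares: Riverside Greenway 188,879.15; Central Corridor 99,346.55; Pioneer Pavilion 236,542.77; Hillcrest Reservoir 276,131.54.
After rounding ($100): Riverside Greenway $188,900; Central Corridor $99,300; Pioneer Pavilion $236,500; Hillcrest Reservoir $276,100. Sum = $800,800.
Difference $800,900 − $800,800 = +$100 applied to largest allocation (Hillcrest Reservoir): Hillcrest Reservoir becomes $276,200.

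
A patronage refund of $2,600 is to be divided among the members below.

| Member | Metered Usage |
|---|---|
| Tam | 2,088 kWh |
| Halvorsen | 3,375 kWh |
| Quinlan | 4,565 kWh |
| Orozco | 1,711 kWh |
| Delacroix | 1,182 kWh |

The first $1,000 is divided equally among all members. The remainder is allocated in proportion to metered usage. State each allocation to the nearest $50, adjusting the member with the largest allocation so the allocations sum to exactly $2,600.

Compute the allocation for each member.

$1,000 shared equally gives $200 per member.
Remainder $1,600 by metered usage (total 12,921): Tam 258.56 → $250; Halvorsen 417.92 → $400; Quinlan 565.28 → $550; Orozco 211.87 → $200; Delacroix 146.37 → $150.
Rounding difference +$50 on remainder applied to Quinlan.
Totals: Tam $200 + $250 = $450; Halvorsen $200 + $400 = $600; Quinlan $200 + $600 = $800; Orozco $200 + $200 = $400; Delacroix $200 + $150 = $350.

Tam: $450 | Halvorsen: $600 | Quinlan: $800 | Orozco: $400 | Delacroix: $350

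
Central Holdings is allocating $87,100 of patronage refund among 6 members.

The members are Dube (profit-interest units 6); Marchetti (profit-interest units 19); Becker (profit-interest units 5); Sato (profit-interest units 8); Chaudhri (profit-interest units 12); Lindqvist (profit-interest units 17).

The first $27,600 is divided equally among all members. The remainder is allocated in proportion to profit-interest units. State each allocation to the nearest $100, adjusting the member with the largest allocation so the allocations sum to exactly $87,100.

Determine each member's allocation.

Dube: $9,900 · Marchetti: $21,500 · Becker: $9,000 · Sato: $11,700 · Chaudhri: $15,300 · Lindqvist: $19,700

$27,600 shared equally gives $4,600 per member.
Remainder $59,500 by profit-interest units (total 67): Dube 5,328.36 → $5,300; Marchetti 16,873.13 → $16,900; Becker 4,440.30 → $4,400; Sato 7,104.48 → $7,100; Chaudhri 10,656.72 → $10,700; Lindqvist 15,097.01 → $15,100.
Totals: Dube $4,600 + $5,300 = $9,900; Marchetti $4,600 + $16,900 = $21,500; Becker $4,600 + $4,400 = $9,000; Sato $4,600 + $7,100 = $11,700; Chaudhri $4,600 + $10,700 = $15,300; Lindqvist $4,600 + $15,100 = $19,700.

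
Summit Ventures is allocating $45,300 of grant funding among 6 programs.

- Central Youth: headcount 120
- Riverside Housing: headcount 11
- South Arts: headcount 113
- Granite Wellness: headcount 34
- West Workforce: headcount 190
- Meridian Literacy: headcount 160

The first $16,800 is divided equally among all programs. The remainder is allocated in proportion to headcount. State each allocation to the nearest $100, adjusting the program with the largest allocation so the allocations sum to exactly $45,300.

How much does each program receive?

First tranche $16,800 split equally: $2,800 each.
Remainder $28,500 by headcount (total 628): Central Youth 5,445.86 → $5,400; Riverside Housing 499.20 → $500; South Arts 5,128.18 → $5,100; Granite Wellness 1,542.99 → $1,500; West Workforce 8,622.61 → $8,600; Meridian Literacy 7,261.15 → $7,300.
Rounding difference +$100 on remainder applied to West Workforce.
Totals: Central Youth $2,800 + $5,400 = $8,200; Riverside Housing $2,800 + $500 = $3,300; South Arts $2,800 + $5,100 = $7,900; Granite Wellness $2,800 + $1,500 = $4,300; West Workforce $2,800 + $8,700 = $11,500; Meridian Literacy $2,800 + $7,300 = $10,100.

Central Youth: $8,200 | Riverside Housing: $3,300 | South Arts: $7,900 | Granite Wellness: $4,300 | West Workforce: $11,500 | Meridian Literacy: $10,100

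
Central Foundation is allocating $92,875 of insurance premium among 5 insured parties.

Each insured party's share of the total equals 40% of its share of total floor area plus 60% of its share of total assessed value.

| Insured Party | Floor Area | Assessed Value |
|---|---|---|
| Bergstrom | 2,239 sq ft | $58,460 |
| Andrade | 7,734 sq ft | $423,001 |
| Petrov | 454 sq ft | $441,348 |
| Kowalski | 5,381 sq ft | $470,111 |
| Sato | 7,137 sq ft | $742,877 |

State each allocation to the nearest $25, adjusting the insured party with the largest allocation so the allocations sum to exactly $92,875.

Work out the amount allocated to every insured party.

Totals — floor area 22,945, assessed value 2,135,797.
Blended shares (40% floor area + 60% assessed value): Bergstrom 0.0555; Andrade 0.2537; Petrov 0.1319; Kowalski 0.2259; Sato 0.3331.
Pro-rata amounts: Bergstrom 5,150.42; Andrade 23,558.54; Petrov 12,250.26; Kowalski 20,977.97; Sato 30,937.82.
At nearest $25: Bergstrom $5,150; Andrade $23,550; Petrov $12,250; Kowalski $20,975; Sato $30,950. Sum = $92,875.
Rounded total matches; no reconciliation needed.

Bergstrom: $5,150; Andrade: $23,550; Petrov: $12,250; Kowalski: $20,975; Sato: $30,950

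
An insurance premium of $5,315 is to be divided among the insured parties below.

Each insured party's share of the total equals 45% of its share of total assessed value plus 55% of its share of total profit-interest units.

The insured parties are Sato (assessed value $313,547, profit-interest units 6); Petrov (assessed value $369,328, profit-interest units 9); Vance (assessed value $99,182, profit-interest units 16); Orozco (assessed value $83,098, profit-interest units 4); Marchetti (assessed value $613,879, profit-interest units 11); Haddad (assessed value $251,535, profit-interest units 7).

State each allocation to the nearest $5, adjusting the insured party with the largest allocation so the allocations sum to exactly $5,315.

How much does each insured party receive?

Assessed value total 1,730,569; profit-interest units total 53.
Blended shares (45% assessed value + 55% profit-interest units): Sato 0.1438; Petrov 0.1894; Vance 0.1918; Orozco 0.0631; Marchetti 0.2738; Haddad 0.1380.
Unrounded shares: Sato 764.27; Petrov 1,006.83; Vance 1,019.57; Orozco 335.47; Marchetti 1,455.13; Haddad 733.73.
Rounded to nearest $5: Sato $765; Petrov $1,005; Vance $1,020; Orozco $335; Marchetti $1,455; Haddad $735. Sum = $5,315.
Sum already equals the total — no adjustment.

Sato: $765 | Petrov: $1,005 | Vance: $1,020 | Orozco: $335 | Marchetti: $1,455 | Haddad: $735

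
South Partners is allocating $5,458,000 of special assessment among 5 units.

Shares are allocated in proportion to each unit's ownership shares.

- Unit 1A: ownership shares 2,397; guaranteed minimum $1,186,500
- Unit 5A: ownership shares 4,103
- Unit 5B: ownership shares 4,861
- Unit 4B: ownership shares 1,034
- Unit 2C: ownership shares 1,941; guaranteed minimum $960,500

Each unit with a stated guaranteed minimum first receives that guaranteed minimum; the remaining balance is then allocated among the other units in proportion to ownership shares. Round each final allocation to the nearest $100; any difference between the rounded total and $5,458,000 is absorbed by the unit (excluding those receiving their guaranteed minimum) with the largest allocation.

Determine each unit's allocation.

Guaranteed amounts: Unit 1A $1,186,500; Unit 2C $960,500. Residual $3,311,000.
Residual split over remaining ownership shares 9,998: Unit 5A 1,358,775.06 → $1,358,800; Unit 5B 1,609,799.06 → $1,609,800; Unit 4B 342,425.89 → $342,400.

Unit 1A: $1,186,500 | Unit 5A: $1,358,800 | Unit 5B: $1,609,800 | Unit 4B: $342,400 | Unit 2C: $960,500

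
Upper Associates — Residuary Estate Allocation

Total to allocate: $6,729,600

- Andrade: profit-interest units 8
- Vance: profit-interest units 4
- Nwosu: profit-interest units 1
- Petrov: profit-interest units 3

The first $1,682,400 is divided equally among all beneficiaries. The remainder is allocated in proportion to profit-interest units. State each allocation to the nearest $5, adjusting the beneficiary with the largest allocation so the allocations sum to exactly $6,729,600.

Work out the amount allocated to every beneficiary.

Andrade: $2,944,200 · Vance: $1,682,400 · Nwosu: $736,050 · Petrov: $1,366,950

$1,682,400 shared equally gives $420,600 per beneficiary.
Remainder $5,047,200 by profit-interest units (total 16): Andrade 2,523,600.00 → $2,523,600; Vance 1,261,800.00 → $1,261,800; Nwosu 315,450.00 → $315,450; Petrov 946,350.00 → $946,350.
Totals: Andrade $420,600 + $2,523,600 = $2,944,200; Vance $420,600 + $1,261,800 = $1,682,400; Nwosu $420,600 + $315,450 = $736,050; Petrov $420,600 + $946,350 = $1,366,950.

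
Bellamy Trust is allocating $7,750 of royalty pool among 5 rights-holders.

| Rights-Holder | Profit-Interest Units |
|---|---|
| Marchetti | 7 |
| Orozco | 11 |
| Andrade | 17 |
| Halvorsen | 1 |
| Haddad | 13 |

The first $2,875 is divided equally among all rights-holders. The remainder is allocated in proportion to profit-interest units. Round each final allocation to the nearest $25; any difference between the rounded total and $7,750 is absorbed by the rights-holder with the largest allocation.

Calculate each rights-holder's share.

Marchetti: $1,275; Orozco: $1,675; Andrade: $2,250; Halvorsen: $675; Haddad: $1,875

Equal tier: $2,875 ÷ 5 = $575 apiece.
Remainder $4,875 by profit-interest units (total 49): Marchetti 696.43 → $700; Orozco 1,094.39 → $1,100; Andrade 1,691.33 → $1,700; Halvorsen 99.49 → $100; Haddad 1,293.37 → $1,300.
Rounding difference −$25 on remainder applied to Andrade.
Totals: Marchetti $575 + $700 = $1,275; Orozco $575 + $1,100 = $1,675; Andrade $575 + $1,675 = $2,250; Halvorsen $575 + $100 = $675; Haddad $575 + $1,300 = $1,875.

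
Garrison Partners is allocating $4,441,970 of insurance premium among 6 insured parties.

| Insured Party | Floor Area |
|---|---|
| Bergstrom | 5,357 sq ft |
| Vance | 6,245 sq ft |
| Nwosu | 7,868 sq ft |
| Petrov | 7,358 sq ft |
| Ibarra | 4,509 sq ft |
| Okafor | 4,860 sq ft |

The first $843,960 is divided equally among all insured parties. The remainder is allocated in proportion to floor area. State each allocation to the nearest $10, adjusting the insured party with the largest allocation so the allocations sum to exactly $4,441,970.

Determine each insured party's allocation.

$843,960 shared equally gives $140,660 per insured party.
Remainder $3,598,010 by floor area (total 36,197): Bergstrom 532,489.97 → $532,490; Vance 620,757.87 → $620,760; Nwosu 782,085.33 → $782,090; Petrov 731,390.93 → $731,390; Ibarra 448,198.11 → $448,200; Okafor 483,087.79 → $483,090.
Rounding difference −$10 on remainder applied to Nwosu.
Totals: Bergstrom $140,660 + $532,490 = $673,150; Vance $140,660 + $620,760 = $761,420; Nwosu $140,660 + $782,080 = $922,740; Petrov $140,660 + $731,390 = $872,050; Ibarra $140,660 + $448,200 = $588,860; Okafor $140,660 + $483,090 = $623,750.

Bergstrom: $673,150; Vance: $761,420; Nwosu: $922,740; Petrov: $872,050; Ibarra: $588,860; Okafor: $623,750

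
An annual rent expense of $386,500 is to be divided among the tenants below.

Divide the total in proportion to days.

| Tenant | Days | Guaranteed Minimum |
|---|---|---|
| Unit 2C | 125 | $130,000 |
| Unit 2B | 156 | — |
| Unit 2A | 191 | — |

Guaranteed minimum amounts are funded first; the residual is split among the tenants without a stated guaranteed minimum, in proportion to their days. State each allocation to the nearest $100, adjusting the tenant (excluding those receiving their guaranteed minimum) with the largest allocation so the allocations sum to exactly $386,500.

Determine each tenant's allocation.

Minimums first: Unit 2C $130,000. Balance $256,500.
Balance split over remaining days 347: Unit 2B 115,314.12 → $115,300; Unit 2A 141,185.88 → $141,200.

Unit 2C: $130,000 · Unit 2B: $115,300 · Unit 2A: $141,200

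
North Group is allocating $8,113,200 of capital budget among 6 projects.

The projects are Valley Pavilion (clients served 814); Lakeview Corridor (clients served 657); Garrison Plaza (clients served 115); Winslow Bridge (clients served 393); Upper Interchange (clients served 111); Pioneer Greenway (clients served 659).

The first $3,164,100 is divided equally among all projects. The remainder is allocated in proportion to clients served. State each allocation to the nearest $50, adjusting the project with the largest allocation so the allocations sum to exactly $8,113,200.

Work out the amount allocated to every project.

Equal tier: $3,164,100 ÷ 6 = $527,350 apiece.
Remainder $4,949,100 by clients served (total 2,749): Valley Pavilion 1,465,466.50 → $1,465,450; Lakeview Corridor 1,182,815.10 → $1,182,800; Garrison Plaza 207,037.65 → $207,050; Winslow Bridge 707,528.66 → $707,550; Upper Interchange 199,836.34 → $199,850; Pioneer Greenway 1,186,415.75 → $1,186,400.
Totals: Valley Pavilion $527,350 + $1,465,450 = $1,992,800; Lakeview Corridor $527,350 + $1,182,800 = $1,710,150; Garrison Plaza $527,350 + $207,050 = $734,400; Winslow Bridge $527,350 + $707,550 = $1,234,900; Upper Interchange $527,350 + $199,850 = $727,200; Pioneer Greenway $527,350 + $1,186,400 = $1,713,750.

Valley Pavilion: $1,992,800 · Lakeview Corridor: $1,710,150 · Garrison Plaza: $734,400 · Winslow Bridge: $1,234,900 · Upper Interchange: $727,200 · Pioneer Greenway: $1,713,750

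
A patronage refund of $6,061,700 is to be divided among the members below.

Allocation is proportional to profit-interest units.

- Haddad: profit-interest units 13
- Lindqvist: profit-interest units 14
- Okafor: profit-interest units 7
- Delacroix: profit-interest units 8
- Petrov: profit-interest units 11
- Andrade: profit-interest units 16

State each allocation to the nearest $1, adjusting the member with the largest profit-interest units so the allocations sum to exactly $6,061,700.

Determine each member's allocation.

Profit-interest units total: 13 + 14 + 7 + 8 + 11 + 16 = 69.
Proportional shares: Haddad 1,142,059.42; Lindqvist 1,229,910.14; Okafor 614,955.07; Delacroix 702,805.80; Petrov 966,357.97; Andrade 1,405,611.59.
After rounding ($1): Haddad $1,142,059; Lindqvist $1,229,910; Okafor $614,955; Delacroix $702,806; Petrov $966,358; Andrade $1,405,612. Sum = $6,061,700.
Sum already equals the total — no adjustment.

Haddad: $1,142,059 | Lindqvist: $1,229,910 | Okafor: $614,955 | Delacroix: $702,806 | Petrov: $966,358 | Andrade: $1,405,612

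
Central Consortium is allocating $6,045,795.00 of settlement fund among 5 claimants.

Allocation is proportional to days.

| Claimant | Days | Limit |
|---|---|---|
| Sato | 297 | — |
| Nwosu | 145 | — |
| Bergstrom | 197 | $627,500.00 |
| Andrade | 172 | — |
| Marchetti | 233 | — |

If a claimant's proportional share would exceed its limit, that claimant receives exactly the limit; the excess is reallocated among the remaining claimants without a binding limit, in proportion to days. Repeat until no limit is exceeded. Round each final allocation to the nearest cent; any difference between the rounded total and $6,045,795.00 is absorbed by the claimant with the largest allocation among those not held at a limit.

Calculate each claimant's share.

Combined days = 1,044.
Pro-rata shares before constraints: Sato 1,719,924.4397; Nwosu 839,693.7500; Bergstrom 1,140,825.3017; Andrade 996,050.5172; Marchetti 1,349,300.9914.
Held at cap: Bergstrom ($627,500.00); remaining pool $5,418,295.00 reallocated over remaining days 847.
Redistributed shares: Sato 1,899,921.6234 → $1,899,921.62; Nwosu 927,571.1629 → $927,571.16; Andrade 1,100,291.3105 → $1,100,291.31; Marchetti 1,490,510.9032 → $1,490,510.90.
Rounding difference +$0.01 applied to Sato → $1,899,921.63.

Sato: $1,899,921.63 | Nwosu: $927,571.16 | Bergstrom: $627,500.00 | Andrade: $1,100,291.31 | Marchetti: $1,490,510.90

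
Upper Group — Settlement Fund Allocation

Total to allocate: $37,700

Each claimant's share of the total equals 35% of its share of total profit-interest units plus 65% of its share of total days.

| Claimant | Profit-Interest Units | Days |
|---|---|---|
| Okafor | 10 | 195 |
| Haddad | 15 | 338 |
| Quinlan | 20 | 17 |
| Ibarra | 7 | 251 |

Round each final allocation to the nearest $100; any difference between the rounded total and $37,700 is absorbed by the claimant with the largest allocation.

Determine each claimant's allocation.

Okafor: $8,500 | Haddad: $14,100 | Quinlan: $5,600 | Ibarra: $9,500

Profit-interest units total 52; days total 801.
Blended shares (35% profit-interest units + 65% days): Okafor 0.2255; Haddad 0.3752; Quinlan 0.1484; Ibarra 0.2508.
Pro-rata amounts: Okafor 8,503.14; Haddad 14,146.69; Quinlan 5,595.08; Ibarra 9,455.10.
At nearest $100: Okafor $8,500; Haddad $14,100; Quinlan $5,600; Ibarra $9,500. Sum = $37,700.
Rounded total matches; no reconciliation needed.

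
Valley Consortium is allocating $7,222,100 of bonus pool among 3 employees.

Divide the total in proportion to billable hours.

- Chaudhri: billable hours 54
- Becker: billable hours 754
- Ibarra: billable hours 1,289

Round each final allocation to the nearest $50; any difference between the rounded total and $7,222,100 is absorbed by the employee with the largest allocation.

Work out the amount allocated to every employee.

Billable hours total: 2,097.
Proportional shares: Chaudhri 54/2,097 × $7,222,100 = 185,976.82; Becker 754/2,097 × $7,222,100 = 2,596,787.51; Ibarra 1,289/2,097 × $7,222,100 = 4,439,335.67.
After rounding ($50): Chaudhri $186,000; Becker $2,596,800; Ibarra $4,439,350. Sum = $7,222,150.
Difference $7,222,100 − $7,222,150 = −$50 applied to largest allocation (Ibarra): Ibarra becomes $4,439,300.

Chaudhri: $186,000; Becker: $2,596,800; Ibarra: $4,439,300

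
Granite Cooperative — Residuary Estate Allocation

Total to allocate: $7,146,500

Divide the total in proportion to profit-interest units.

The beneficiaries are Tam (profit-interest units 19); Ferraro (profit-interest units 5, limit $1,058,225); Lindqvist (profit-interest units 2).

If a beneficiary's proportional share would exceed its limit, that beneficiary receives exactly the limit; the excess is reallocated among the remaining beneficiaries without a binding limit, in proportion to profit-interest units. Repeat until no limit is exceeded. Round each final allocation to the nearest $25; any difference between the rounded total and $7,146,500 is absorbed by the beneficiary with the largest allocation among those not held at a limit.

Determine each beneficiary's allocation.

Tam: $5,508,450; Ferraro: $1,058,225; Lindqvist: $579,825

Profit-interest units total: 26.
Proportional shares (ignoring caps): Tam 5,222,442.31; Ferraro 1,374,326.92; Lindqvist 549,730.77.
Capped: Ferraro ($1,058,225); balance $6,088,275 reallocated over remaining profit-interest units 21.
Shares after redistribution: Tam 5,508,439.29 → $5,508,450; Lindqvist 579,835.71 → $579,825.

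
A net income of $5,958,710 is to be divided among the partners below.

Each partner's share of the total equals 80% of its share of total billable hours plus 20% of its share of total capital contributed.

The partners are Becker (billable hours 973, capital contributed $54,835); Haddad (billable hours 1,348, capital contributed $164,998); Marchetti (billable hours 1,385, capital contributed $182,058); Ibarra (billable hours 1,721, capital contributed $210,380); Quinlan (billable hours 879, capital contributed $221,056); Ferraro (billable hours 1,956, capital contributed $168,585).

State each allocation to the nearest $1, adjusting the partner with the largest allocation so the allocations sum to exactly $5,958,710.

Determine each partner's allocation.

Becker: $626,621; Haddad: $974,022; Marchetti: $1,015,663; Ibarra: $1,243,214; Quinlan: $770,100; Ferraro: $1,329,090

Billable hours total 8,262; capital contributed total 1,001,912.
Blended shares (80% billable hours + 20% capital contributed): Becker 0.1052; Haddad 0.1635; Marchetti 0.1705; Ibarra 0.2086; Quinlan 0.1292; Ferraro 0.2230.
Raw shares: Becker 626,621.20; Haddad 974,022.19; Marchetti 1,015,662.58; Ibarra 1,243,214.31; Quinlan 770,100.06; Ferraro 1,329,089.65.
After rounding ($1): Becker $626,621; Haddad $974,022; Marchetti $1,015,663; Ibarra $1,243,214; Quinlan $770,100; Ferraro $1,329,090. Sum = $5,958,710.
Rounded total matches; no reconciliation needed.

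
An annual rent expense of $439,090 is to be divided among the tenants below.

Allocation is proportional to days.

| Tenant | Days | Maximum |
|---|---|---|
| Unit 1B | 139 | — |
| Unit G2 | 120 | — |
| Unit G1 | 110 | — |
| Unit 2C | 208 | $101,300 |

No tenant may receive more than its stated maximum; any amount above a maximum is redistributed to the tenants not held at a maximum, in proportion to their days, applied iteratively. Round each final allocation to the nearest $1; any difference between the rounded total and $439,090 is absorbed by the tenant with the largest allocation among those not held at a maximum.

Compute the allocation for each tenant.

Days total: 577.
Pro-rata shares before constraints: Unit 1B 105,777.31; Unit G2 91,318.54; Unit G1 83,708.67; Unit 2C 158,285.48.
Held at cap: Unit 2C ($101,300); residual $337,790 reallocated over remaining days 369.
Shares after redistribution: Unit 1B 127,243.39 → $127,243; Unit G2 109,850.41 → $109,850; Unit G1 100,696.21 → $100,696.
Rounding difference +$1 applied to Unit 1B → $127,244.

Unit 1B: $127,244 · Unit G2: $109,850 · Unit G1: $100,696 · Unit 2C: $101,300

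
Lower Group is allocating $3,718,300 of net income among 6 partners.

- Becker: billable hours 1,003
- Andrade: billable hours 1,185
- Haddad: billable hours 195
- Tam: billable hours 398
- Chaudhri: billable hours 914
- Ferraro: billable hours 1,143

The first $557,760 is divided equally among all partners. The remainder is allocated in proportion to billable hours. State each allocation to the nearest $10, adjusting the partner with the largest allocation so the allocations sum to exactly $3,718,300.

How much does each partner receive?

Equal tier: $557,760 ÷ 6 = $92,960 apiece.
Remainder $3,160,540 by billable hours (total 4,838): Becker 655,233.90 → $655,230; Andrade 774,129.79 → $774,130; Haddad 127,388.45 → $127,390; Tam 260,003.08 → $260,000; Chaudhri 597,092.51 → $597,090; Ferraro 746,692.27 → $746,690.
Rounding difference +$10 on remainder applied to Andrade.
Totals: Becker $92,960 + $655,230 = $748,190; Andrade $92,960 + $774,140 = $867,100; Haddad $92,960 + $127,390 = $220,350; Tam $92,960 + $260,000 = $352,960; Chaudhri $92,960 + $597,090 = $690,050; Ferraro $92,960 + $746,690 = $839,650.

Becker: $748,190 | Andrade: $867,100 | Haddad: $220,350 | Tam: $352,960 | Chaudhri: $690,050 | Ferraro: $839,650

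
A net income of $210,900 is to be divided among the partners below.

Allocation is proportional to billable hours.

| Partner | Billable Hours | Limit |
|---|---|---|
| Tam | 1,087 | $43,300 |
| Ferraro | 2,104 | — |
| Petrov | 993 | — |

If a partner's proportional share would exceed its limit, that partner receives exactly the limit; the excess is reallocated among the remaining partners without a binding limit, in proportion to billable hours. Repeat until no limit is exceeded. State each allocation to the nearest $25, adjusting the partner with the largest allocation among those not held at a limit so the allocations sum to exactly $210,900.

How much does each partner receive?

Total billable hours = 4,184.
Proportional shares (ignoring caps): Tam 54,791.66; Ferraro 106,054.88; Petrov 50,053.47.
Cap binds for Tam ($43,300); residual $167,600 reallocated over remaining billable hours 3,097.
Redistributed shares: Ferraro 113,861.93 → $113,850; Petrov 53,738.07 → $53,750.

Tam: $43,300; Ferraro: $113,850; Petrov: $53,750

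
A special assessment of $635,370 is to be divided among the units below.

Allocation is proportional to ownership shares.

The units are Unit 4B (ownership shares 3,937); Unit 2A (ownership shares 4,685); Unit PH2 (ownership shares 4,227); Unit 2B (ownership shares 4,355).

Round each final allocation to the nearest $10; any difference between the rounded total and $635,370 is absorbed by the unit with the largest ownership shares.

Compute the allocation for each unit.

Unit 4B: $145,400 · Unit 2A: $173,020 · Unit PH2: $156,110 · Unit 2B: $160,840

Total ownership shares = 3,937 + 4,685 + 4,227 + 4,355 = 17,204.
Pro-rata amounts: Unit 4B 145,399.42; Unit 2A 173,024.21; Unit PH2 156,109.57; Unit 2B 160,836.80.
Rounded to nearest $10: Unit 4B $145,400; Unit 2A $173,020; Unit PH2 $156,110; Unit 2B $160,840. Sum = $635,370.
No rounding difference to absorb.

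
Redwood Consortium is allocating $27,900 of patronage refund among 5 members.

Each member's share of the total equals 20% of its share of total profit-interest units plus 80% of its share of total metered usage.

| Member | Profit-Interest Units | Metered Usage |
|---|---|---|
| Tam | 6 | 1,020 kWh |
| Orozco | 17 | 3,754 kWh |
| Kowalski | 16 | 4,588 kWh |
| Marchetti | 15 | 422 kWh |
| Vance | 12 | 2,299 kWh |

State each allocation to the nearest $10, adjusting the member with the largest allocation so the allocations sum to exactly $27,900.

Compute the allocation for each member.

Tam: $2,390 | Orozco: $8,370 | Kowalski: $9,830 | Marchetti: $2,050 | Vance: $5,260

Totals — profit-interest units 66, metered usage 12,083.
Combined weights (20% profit-interest units + 80% metered usage): Tam 0.0857; Orozco 0.3001; Kowalski 0.3523; Marchetti 0.0734; Vance 0.1886.
Unrounded shares: Tam 2,391.44; Orozco 8,371.75; Kowalski 9,827.79; Marchetti 2,047.71; Vance 5,261.31.
After rounding ($10): Tam $2,390; Orozco $8,370; Kowalski $9,830; Marchetti $2,050; Vance $5,260. Sum = $27,900.
No rounding difference to absorb.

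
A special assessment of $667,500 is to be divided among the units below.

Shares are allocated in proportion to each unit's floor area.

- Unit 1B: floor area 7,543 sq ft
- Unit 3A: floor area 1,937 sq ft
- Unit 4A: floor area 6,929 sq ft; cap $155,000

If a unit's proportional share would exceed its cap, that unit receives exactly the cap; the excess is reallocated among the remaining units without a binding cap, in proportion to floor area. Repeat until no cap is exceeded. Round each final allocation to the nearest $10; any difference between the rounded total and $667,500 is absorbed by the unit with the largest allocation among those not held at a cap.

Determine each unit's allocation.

Unit 1B: $407,780 | Unit 3A: $104,720 | Unit 4A: $155,000

Total floor area = 16,409.
Proportional shares (ignoring caps): Unit 1B 306,840.91; Unit 3A 78,795.02; Unit 4A 281,864.07.
Held at cap: Unit 4A ($155,000); balance $512,500 reallocated over remaining floor area 9,480.
Redistributed shares: Unit 1B 407,783.49 → $407,780; Unit 3A 104,716.51 → $104,720.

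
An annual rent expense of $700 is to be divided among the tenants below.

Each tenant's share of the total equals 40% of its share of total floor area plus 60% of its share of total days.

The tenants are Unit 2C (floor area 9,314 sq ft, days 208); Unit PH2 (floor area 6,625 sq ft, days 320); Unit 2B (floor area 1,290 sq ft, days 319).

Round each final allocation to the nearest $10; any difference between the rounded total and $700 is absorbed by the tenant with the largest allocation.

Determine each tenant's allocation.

Unit 2C: $250; Unit PH2: $270; Unit 2B: $180

Floor area total 17,229; days total 847.
Composite weights (40% floor area + 60% days): Unit 2C 0.3636; Unit PH2 0.3805; Unit 2B 0.2559.
Raw shares: Unit 2C 254.51; Unit PH2 266.34; Unit 2B 179.15.
After rounding ($10): Unit 2C $250; Unit PH2 $270; Unit 2B $180. Sum = $700.
Sum already equals the total — no adjustment.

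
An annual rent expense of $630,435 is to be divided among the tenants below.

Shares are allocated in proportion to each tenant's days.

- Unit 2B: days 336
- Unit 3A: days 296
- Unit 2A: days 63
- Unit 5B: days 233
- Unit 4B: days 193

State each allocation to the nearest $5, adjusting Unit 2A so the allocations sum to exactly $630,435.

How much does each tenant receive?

Days total: 1,121.
Unrounded shares: Unit 2B 336/1,121 × $630,435 = 188,961.78; Unit 3A 296/1,121 × $630,435 = 166,466.33; Unit 2A 63/1,121 × $630,435 = 35,430.33; Unit 5B 233/1,121 × $630,435 = 131,036.00; Unit 4B 193/1,121 × $630,435 = 108,540.55.
After rounding ($5): Unit 2B $188,960; Unit 3A $166,465; Unit 2A $35,430; Unit 5B $131,035; Unit 4B $108,540. Sum = $630,430.
Difference $630,435 − $630,430 = +$5 applied to Unit 2A: Unit 2A becomes $35,435.

Unit 2B: $188,960 · Unit 3A: $166,465 · Unit 2A: $35,435 · Unit 5B: $131,035 · Unit 4B: $108,540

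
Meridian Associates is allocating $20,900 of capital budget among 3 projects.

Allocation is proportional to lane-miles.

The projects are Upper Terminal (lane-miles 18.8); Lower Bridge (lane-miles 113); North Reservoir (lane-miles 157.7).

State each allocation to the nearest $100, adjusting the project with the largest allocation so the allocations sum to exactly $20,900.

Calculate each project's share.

Upper Terminal: $1,400 | Lower Bridge: $8,200 | North Reservoir: $11,300

Lane-miles total: 289.5.
Unrounded shares: Upper Terminal 18.8/289.5 × $20,900 = 1,357.24; Lower Bridge 113/289.5 × $20,900 = 8,157.86; North Reservoir 157.7/289.5 × $20,900 = 11,384.91.
After rounding ($100): Upper Terminal $1,400; Lower Bridge $8,200; North Reservoir $11,400. Sum = $21,000.
Difference $20,900 − $21,000 = −$100 applied to largest allocation (North Reservoir): North Reservoir becomes $11,300.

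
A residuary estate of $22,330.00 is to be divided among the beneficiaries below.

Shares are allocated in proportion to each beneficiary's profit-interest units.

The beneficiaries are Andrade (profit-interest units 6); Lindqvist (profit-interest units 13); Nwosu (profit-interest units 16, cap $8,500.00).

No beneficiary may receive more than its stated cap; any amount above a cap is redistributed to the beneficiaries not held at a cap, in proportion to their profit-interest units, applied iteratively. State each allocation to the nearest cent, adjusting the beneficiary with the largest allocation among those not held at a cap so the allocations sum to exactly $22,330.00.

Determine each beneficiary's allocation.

Andrade: $4,367.37 | Lindqvist: $9,462.63 | Nwosu: $8,500.00

Combined profit-interest units = 35.
Unconstrained shares: Andrade 3,828.0000; Lindqvist 8,294.0000; Nwosu 10,208.0000.
Capped: Nwosu ($8,500.00); remaining pool $13,830.00 reallocated over remaining profit-interest units 19.
Redistributed shares: Andrade 4,367.3684 → $4,367.37; Lindqvist 9,462.6316 → $9,462.63.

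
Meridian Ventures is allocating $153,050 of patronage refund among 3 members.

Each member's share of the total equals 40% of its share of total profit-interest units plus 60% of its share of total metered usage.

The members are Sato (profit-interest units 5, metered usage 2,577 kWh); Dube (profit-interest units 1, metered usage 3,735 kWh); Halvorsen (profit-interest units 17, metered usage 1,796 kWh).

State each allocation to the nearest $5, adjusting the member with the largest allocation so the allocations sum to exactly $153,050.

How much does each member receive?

Sato: $42,495 · Dube: $44,965 · Halvorsen: $65,590

Totals — profit-interest units 23, metered usage 8,108.
Combined weights (40% profit-interest units + 60% metered usage): Sato 0.2777; Dube 0.2938; Halvorsen 0.4286.
Raw shares: Sato 42,495.41; Dube 44,963.79; Halvorsen 65,590.79.
At nearest $5: Sato $42,495; Dube $44,965; Halvorsen $65,590. Sum = $153,050.
Sum already equals the total — no adjustment.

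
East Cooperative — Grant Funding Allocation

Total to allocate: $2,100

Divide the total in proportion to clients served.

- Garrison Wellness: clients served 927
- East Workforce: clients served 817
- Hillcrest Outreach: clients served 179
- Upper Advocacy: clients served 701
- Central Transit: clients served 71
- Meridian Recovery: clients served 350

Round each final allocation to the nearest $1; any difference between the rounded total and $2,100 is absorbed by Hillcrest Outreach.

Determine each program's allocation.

Sum of clients served: 3,045.
Proportional shares: Garrison Wellness 927/3,045 × $2,100 = 639.31; East Workforce 817/3,045 × $2,100 = 563.45; Hillcrest Outreach 179/3,045 × $2,100 = 123.45; Upper Advocacy 701/3,045 × $2,100 = 483.45; Central Transit 71/3,045 × $2,100 = 48.97; Meridian Recovery 350/3,045 × $2,100 = 241.38.
At nearest $1: Garrison Wellness $639; East Workforce $563; Hillcrest Outreach $123; Upper Advocacy $483; Central Transit $49; Meridian Recovery $241. Sum = $2,098.
Difference $2,100 − $2,098 = +$2 applied to Hillcrest Outreach: Hillcrest Outreach becomes $125.

Garrison Wellness: $639; East Workforce: $563; Hillcrest Outreach: $125; Upper Advocacy: $483; Central Transit: $49; Meridian Recovery: $241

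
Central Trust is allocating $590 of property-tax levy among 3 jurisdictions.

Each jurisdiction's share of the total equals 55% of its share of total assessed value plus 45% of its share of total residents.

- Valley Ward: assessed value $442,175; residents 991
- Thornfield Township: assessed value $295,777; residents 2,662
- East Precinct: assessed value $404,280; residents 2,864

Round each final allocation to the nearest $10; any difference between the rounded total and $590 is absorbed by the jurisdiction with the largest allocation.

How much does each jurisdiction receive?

Assessed value total 1,142,232; residents total 6,517.
Combined weights (55% assessed value + 45% residents): Valley Ward 0.2813; Thornfield Township 0.3262; East Precinct 0.3924.
Proportional shares: Valley Ward 165.99; Thornfield Township 192.48; East Precinct 231.53.
At nearest $10: Valley Ward $170; Thornfield Township $190; East Precinct $230. Sum = $590.
Rounded total matches; no reconciliation needed.

Valley Ward: $170; Thornfield Township: $190; East Precinct: $230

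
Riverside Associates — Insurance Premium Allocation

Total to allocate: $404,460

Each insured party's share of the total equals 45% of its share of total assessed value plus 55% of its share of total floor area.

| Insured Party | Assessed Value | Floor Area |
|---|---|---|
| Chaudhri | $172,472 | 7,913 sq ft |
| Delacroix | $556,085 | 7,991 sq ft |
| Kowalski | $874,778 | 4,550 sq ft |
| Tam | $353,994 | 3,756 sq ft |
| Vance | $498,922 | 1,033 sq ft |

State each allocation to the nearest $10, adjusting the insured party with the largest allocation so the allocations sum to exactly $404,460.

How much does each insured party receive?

Chaudhri: $82,510 · Delacroix: $111,630 · Kowalski: $104,920 · Tam: $59,330 · Vance: $46,070

Assessed value total 2,456,251; floor area total 25,243.
Composite weights (45% assessed value + 55% floor area): Chaudhri 0.2040; Delacroix 0.2760; Kowalski 0.2594; Tam 0.1467; Vance 0.1139.
Proportional shares: Chaudhri 82,513.11; Delacroix 111,626.02; Kowalski 104,917.33; Tam 59,330.39; Vance 46,073.15.
Rounded to nearest $10: Chaudhri $82,510; Delacroix $111,630; Kowalski $104,920; Tam $59,330; Vance $46,070. Sum = $404,460.
Sum already equals the total — no adjustment.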